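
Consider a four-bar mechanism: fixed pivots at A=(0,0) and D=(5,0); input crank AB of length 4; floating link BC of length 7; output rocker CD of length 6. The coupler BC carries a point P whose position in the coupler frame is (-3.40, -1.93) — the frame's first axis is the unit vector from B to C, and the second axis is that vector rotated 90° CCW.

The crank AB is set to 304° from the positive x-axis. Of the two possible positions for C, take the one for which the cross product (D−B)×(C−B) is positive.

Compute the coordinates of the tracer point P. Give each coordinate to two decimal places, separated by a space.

5.15 -5.92

A=(0,0), D=(5.00,0)
B = A + 4.00·(cos304°, sin304°) = (2.2368, -3.3162)
|BD| = 4.3165
circle(B,7.00) ∩ circle(D,6.00): a=3.6641, h=5.9644
  candidates: C₊=(0.0002,3.3169) cross=25.746; C₋=(9.1645,-4.3194) cross=-25.746
  mode + wants cross > 0 → take C=(0.0002,3.3169) (cross=25.746)
ex = (C−B)/|BC| = (-0.3195,0.9476); ey = (-0.9476,-0.3195)
P = B + -3.40·ex + -1.93·ey = (5.1519,-5.9213)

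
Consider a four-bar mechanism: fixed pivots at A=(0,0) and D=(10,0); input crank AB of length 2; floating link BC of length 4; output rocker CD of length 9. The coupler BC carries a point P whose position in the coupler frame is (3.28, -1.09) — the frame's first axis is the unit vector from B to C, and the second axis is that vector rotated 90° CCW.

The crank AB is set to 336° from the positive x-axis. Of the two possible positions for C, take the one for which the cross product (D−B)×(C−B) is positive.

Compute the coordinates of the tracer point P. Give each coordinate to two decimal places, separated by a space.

2.71 2.53

A=(0,0), D=(10.00,0)
B = A + 2.00·(cos336°, sin336°) = (1.8271, -0.8135)
|BD| = 8.2133
circle(B,4.00) ∩ circle(D,9.00): a=0.1496, h=3.9972
  candidates: C₊=(1.5801,3.1789) cross=32.830; C₋=(2.3719,-4.7762) cross=-32.830
  mode + wants cross > 0 → take C=(1.5801,3.1789) (cross=32.830)
ex = (C−B)/|BC| = (-0.0617,0.9981); ey = (-0.9981,-0.0617)
P = B + 3.28·ex + -1.09·ey = (2.7125,2.5276)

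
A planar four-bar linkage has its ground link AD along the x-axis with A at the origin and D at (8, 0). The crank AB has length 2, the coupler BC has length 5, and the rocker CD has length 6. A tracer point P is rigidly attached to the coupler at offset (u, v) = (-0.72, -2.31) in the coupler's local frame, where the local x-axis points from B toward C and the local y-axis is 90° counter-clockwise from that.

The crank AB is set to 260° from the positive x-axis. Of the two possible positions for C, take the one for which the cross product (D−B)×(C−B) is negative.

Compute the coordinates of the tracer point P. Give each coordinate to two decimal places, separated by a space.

A=(0,0), D=(8.00,0)
B = A + 2.00·(cos260°, sin260°) = (-0.3473, -1.9696)
|BD| = 8.5765
circle(B,5.00) ∩ circle(D,6.00): a=3.6470, h=3.4205
  candidates: C₊=(2.4167,2.1970) cross=29.336; C₋=(3.9877,-4.4611) cross=-29.336
  mode - wants cross < 0 → take C=(3.9877,-4.4611) (cross=-29.336)
ex = (C−B)/|BC| = (0.8670,-0.4983); ey = (0.4983,0.8670)
P = B + -0.72·ex + -2.31·ey = (-2.1226,-3.6136)

-2.12 -3.61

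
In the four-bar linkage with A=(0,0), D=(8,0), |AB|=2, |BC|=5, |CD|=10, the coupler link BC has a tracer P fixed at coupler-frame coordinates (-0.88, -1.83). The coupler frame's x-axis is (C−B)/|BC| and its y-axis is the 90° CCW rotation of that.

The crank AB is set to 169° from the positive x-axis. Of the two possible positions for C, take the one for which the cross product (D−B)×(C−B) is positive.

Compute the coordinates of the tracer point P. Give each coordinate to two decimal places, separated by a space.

-0.46 -0.98

A=(0,0), D=(8.00,0)
B = A + 2.00·(cos169°, sin169°) = (-1.9633, 0.3816)
|BD| = 9.9706
circle(B,5.00) ∩ circle(D,10.00): a=1.2242, h=4.8478
  candidates: C₊=(-0.5544,5.1790) cross=48.335; C₋=(-0.9255,-4.5095) cross=-48.335
  mode + wants cross > 0 → take C=(-0.5544,5.1790) (cross=48.335)
ex = (C−B)/|BC| = (0.2818,0.9595); ey = (-0.9595,0.2818)
P = B + -0.88·ex + -1.83·ey = (-0.4554,-0.9784)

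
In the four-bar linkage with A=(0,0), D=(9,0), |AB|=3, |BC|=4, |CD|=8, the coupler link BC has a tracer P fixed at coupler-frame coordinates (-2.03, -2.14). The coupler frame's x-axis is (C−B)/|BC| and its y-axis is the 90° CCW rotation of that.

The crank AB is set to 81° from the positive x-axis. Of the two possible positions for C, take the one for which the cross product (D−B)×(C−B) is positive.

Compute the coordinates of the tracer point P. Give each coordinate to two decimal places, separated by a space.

0.45 0.01

A=(0,0), D=(9.00,0)
B = A + 3.00·(cos81°, sin81°) = (0.4693, 2.9631)
|BD| = 9.0306
circle(B,4.00) ∩ circle(D,8.00): a=1.8577, h=3.5424
  candidates: C₊=(3.3865,5.6999) cross=31.991; C₋=(1.0618,-0.9928) cross=-31.991
  mode + wants cross > 0 → take C=(3.3865,5.6999) (cross=31.991)
ex = (C−B)/|BC| = (0.7293,0.6842); ey = (-0.6842,0.7293)
P = B + -2.03·ex + -2.14·ey = (0.4530,0.0134)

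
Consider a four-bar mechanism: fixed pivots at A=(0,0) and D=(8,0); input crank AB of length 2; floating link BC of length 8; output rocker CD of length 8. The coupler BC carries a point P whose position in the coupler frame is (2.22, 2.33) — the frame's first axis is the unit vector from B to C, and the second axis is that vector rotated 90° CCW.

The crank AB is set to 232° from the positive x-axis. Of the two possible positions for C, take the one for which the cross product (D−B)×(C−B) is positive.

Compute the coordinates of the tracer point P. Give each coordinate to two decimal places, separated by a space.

A=(0,0), D=(8.00,0)
B = A + 2.00·(cos232°, sin232°) = (-1.2313, -1.5760)
|BD| = 9.3649
circle(B,8.00) ∩ circle(D,8.00): a=4.6824, h=6.4865
  candidates: C₊=(2.2927,5.6060) cross=60.745; C₋=(4.4760,-7.1820) cross=-60.745
  mode + wants cross > 0 → take C=(2.2927,5.6060) (cross=60.745)
ex = (C−B)/|BC| = (0.4405,0.8977); ey = (-0.8977,0.4405)
P = B + 2.22·ex + 2.33·ey = (-2.3452,1.4434)

-2.35 1.44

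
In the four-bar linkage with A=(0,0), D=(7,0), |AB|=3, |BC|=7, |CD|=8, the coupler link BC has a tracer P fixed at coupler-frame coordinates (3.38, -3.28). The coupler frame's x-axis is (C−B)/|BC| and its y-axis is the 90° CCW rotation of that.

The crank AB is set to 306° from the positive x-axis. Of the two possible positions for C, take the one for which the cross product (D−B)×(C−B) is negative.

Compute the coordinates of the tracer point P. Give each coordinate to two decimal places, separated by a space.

1.26 -7.11

A=(0,0), D=(7.00,0)
B = A + 3.00·(cos306°, sin306°) = (1.7634, -2.4271)
|BD| = 5.7717
circle(B,7.00) ∩ circle(D,8.00): a=1.5864, h=6.8179
  candidates: C₊=(0.3358,4.4258) cross=39.351; C₋=(6.0697,-7.9457) cross=-39.351
  mode - wants cross < 0 → take C=(6.0697,-7.9457) (cross=-39.351)
ex = (C−B)/|BC| = (0.6152,-0.7884); ey = (0.7884,0.6152)
P = B + 3.38·ex + -3.28·ey = (1.2568,-7.1096)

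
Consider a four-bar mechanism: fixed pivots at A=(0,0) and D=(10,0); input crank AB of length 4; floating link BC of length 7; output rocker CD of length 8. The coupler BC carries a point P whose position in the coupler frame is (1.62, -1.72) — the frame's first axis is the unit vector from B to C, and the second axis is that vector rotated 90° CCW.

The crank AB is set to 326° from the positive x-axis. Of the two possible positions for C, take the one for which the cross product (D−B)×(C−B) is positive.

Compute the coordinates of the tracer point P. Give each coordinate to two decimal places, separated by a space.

5.09 -0.68

A=(0,0), D=(10.00,0)
B = A + 4.00·(cos326°, sin326°) = (3.3162, -2.2368)
|BD| = 7.0482
circle(B,7.00) ∩ circle(D,8.00): a=2.4600, h=6.5535
  candidates: C₊=(3.5692,4.7587) cross=46.190; C₋=(7.7288,-7.6708) cross=-46.190
  mode + wants cross > 0 → take C=(3.5692,4.7587) (cross=46.190)
ex = (C−B)/|BC| = (0.0361,0.9993); ey = (-0.9993,0.0361)
P = B + 1.62·ex + -1.72·ey = (5.0936,-0.6800)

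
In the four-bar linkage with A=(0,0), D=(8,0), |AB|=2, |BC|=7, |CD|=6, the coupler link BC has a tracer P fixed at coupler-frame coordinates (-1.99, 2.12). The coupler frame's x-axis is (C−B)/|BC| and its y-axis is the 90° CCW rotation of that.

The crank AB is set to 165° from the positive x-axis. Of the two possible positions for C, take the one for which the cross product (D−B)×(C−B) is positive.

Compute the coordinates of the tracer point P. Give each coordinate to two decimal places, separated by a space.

-4.76 1.19

A=(0,0), D=(8.00,0)
B = A + 2.00·(cos165°, sin165°) = (-1.9319, 0.5176)
|BD| = 9.9453
circle(B,7.00) ∩ circle(D,6.00): a=5.6262, h=4.1648
  candidates: C₊=(3.9035,4.3839) cross=41.420; C₋=(3.4700,-3.9343) cross=-41.420
  mode + wants cross > 0 → take C=(3.9035,4.3839) (cross=41.420)
ex = (C−B)/|BC| = (0.8336,0.5523); ey = (-0.5523,0.8336)
P = B + -1.99·ex + 2.12·ey = (-4.7617,1.1858)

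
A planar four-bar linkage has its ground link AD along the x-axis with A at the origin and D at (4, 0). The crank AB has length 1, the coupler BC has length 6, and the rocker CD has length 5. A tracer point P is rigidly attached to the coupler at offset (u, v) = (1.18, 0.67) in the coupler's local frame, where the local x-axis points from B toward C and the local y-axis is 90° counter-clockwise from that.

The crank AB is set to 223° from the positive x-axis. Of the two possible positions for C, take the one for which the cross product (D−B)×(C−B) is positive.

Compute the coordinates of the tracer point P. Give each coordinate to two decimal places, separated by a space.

-0.77 0.67

A=(0,0), D=(4.00,0)
B = A + 1.00·(cos223°, sin223°) = (-0.7314, -0.6820)
|BD| = 4.7803
circle(B,6.00) ∩ circle(D,5.00): a=3.5407, h=4.8439
  candidates: C₊=(2.0820,4.6175) cross=23.155; C₋=(3.4642,-4.9712) cross=-23.155
  mode + wants cross > 0 → take C=(2.0820,4.6175) (cross=23.155)
ex = (C−B)/|BC| = (0.4689,0.8833); ey = (-0.8833,0.4689)
P = B + 1.18·ex + 0.67·ey = (-0.7698,0.6744)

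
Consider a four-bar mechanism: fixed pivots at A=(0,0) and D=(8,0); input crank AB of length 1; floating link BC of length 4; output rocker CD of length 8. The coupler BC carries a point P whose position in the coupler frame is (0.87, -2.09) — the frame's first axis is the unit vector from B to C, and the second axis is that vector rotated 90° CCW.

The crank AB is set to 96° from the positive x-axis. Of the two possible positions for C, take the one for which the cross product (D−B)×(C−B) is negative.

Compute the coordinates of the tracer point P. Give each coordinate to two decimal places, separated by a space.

A=(0,0), D=(8.00,0)
B = A + 1.00·(cos96°, sin96°) = (-0.1045, 0.9945)
|BD| = 8.1653
circle(B,4.00) ∩ circle(D,8.00): a=1.1434, h=3.8331
  candidates: C₊=(1.4972,4.6598) cross=31.298; C₋=(0.5635,-2.9493) cross=-31.298
  mode - wants cross < 0 → take C=(0.5635,-2.9493) (cross=-31.298)
ex = (C−B)/|BC| = (0.1670,-0.9860); ey = (0.9860,0.1670)
P = B + 0.87·ex + -2.09·ey = (-2.0199,-0.2123)

-2.02 -0.21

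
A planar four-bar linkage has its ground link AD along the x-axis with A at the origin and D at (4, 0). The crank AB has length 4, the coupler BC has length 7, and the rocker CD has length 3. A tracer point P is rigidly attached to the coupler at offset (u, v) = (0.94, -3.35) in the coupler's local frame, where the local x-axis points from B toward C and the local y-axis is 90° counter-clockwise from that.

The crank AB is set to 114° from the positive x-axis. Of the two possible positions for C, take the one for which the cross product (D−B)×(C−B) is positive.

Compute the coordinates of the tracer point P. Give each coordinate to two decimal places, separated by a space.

A=(0,0), D=(4.00,0)
B = A + 4.00·(cos114°, sin114°) = (-1.6269, 3.6542)
|BD| = 6.7094
circle(B,7.00) ∩ circle(D,3.00): a=6.3356, h=2.9766
  candidates: C₊=(5.3077,2.7000) cross=19.971; C₋=(2.0653,-2.2928) cross=-19.971
  mode + wants cross > 0 → take C=(5.3077,2.7000) (cross=19.971)
ex = (C−B)/|BC| = (0.9907,-0.1363); ey = (0.1363,0.9907)
P = B + 0.94·ex + -3.35·ey = (-1.1524,0.2073)

-1.15 0.21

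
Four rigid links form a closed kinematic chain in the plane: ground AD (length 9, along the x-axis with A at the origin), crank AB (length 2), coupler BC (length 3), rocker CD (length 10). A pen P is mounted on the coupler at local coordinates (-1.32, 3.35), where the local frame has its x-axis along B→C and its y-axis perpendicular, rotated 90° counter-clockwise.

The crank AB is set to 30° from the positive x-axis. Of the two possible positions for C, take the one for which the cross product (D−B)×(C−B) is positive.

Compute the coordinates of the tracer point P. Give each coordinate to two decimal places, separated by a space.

A=(0,0), D=(9.00,0)
B = A + 2.00·(cos30°, sin30°) = (1.7321, 1.0000)
|BD| = 7.3364
circle(B,3.00) ∩ circle(D,10.00): a=-2.5337, h=1.6063
  candidates: C₊=(-0.5591,2.9367) cross=11.785; C₋=(-0.9970,-0.2460) cross=-11.785
  mode + wants cross > 0 → take C=(-0.5591,2.9367) (cross=11.785)
ex = (C−B)/|BC| = (-0.7637,0.6456); ey = (-0.6456,-0.7637)
P = B + -1.32·ex + 3.35·ey = (0.5775,-2.4106)

0.58 -2.41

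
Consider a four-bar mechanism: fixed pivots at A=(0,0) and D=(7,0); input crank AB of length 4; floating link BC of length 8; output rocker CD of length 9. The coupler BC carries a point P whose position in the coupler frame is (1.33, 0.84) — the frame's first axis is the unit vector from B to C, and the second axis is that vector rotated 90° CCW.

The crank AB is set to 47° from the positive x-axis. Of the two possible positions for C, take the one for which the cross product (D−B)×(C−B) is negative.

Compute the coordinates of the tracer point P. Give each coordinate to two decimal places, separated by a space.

2.86 1.36

A=(0,0), D=(7.00,0)
B = A + 4.00·(cos47°, sin47°) = (2.7280, 2.9254)
|BD| = 5.1777
circle(B,8.00) ∩ circle(D,9.00): a=0.9472, h=7.9437
  candidates: C₊=(7.9978,8.9445) cross=41.130; C₋=(-0.9788,-4.1640) cross=-41.130
  mode - wants cross < 0 → take C=(-0.9788,-4.1640) (cross=-41.130)
ex = (C−B)/|BC| = (-0.4633,-0.8862); ey = (0.8862,-0.4633)
P = B + 1.33·ex + 0.84·ey = (2.8561,1.3576)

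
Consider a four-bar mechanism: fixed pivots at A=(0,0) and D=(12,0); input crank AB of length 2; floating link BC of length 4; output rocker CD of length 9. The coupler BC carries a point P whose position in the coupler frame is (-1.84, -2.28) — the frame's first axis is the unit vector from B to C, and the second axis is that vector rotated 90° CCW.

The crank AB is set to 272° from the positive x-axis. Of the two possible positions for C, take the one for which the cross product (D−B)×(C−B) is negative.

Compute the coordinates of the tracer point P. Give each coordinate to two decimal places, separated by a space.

A=(0,0), D=(12.00,0)
B = A + 2.00·(cos272°, sin272°) = (0.0698, -1.9988)
|BD| = 12.0965
circle(B,4.00) ∩ circle(D,9.00): a=3.3615, h=2.1680
  candidates: C₊=(3.0269,0.6949) cross=26.225; C₋=(3.7433,-3.5815) cross=-26.225
  mode - wants cross < 0 → take C=(3.7433,-3.5815) (cross=-26.225)
ex = (C−B)/|BC| = (0.9184,-0.3957); ey = (0.3957,0.9184)
P = B + -1.84·ex + -2.28·ey = (-2.5222,-3.3646)

-2.52 -3.36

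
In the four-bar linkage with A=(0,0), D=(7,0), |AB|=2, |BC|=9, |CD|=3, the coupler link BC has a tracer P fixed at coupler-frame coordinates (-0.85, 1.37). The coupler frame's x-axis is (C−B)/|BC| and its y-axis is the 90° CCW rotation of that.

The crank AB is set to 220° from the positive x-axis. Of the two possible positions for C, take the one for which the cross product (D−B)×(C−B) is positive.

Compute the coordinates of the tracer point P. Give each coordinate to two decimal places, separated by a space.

-2.93 -0.48

A=(0,0), D=(7.00,0)
B = A + 2.00·(cos220°, sin220°) = (-1.5321, -1.2856)
|BD| = 8.6284
circle(B,9.00) ∩ circle(D,3.00): a=8.4865, h=2.9966
  candidates: C₊=(6.4132,2.9420) cross=25.856; C₋=(7.3061,-2.9843) cross=-25.856
  mode + wants cross > 0 → take C=(6.4132,2.9420) (cross=25.856)
ex = (C−B)/|BC| = (0.8828,0.4697); ey = (-0.4697,0.8828)
P = B + -0.85·ex + 1.37·ey = (-2.9260,-0.4754)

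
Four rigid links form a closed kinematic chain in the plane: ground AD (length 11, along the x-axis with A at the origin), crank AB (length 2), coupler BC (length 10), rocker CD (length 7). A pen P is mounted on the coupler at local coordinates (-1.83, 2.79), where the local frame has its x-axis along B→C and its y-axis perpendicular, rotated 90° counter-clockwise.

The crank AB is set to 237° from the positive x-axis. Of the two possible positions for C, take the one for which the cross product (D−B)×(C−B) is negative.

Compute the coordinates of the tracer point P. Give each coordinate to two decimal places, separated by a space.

A=(0,0), D=(11.00,0)
B = A + 2.00·(cos237°, sin237°) = (-1.0893, -1.6773)
|BD| = 12.2051
circle(B,10.00) ∩ circle(D,7.00): a=8.1918, h=5.7353
  candidates: C₊=(6.2366,5.1294) cross=70.000; C₋=(7.8130,-6.2324) cross=-70.000
  mode - wants cross < 0 → take C=(7.8130,-6.2324) (cross=-70.000)
ex = (C−B)/|BC| = (0.8902,-0.4555); ey = (0.4555,0.8902)
P = B + -1.83·ex + 2.79·ey = (-1.4475,1.6400)

-1.45 1.64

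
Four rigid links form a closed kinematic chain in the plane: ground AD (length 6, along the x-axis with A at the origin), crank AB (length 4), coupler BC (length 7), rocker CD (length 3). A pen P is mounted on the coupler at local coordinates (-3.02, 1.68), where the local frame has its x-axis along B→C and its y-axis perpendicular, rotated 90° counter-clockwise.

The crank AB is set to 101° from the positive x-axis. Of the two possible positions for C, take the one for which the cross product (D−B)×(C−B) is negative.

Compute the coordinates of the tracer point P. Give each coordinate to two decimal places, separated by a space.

-1.26 7.35

A=(0,0), D=(6.00,0)
B = A + 4.00·(cos101°, sin101°) = (-0.7632, 3.9265)
|BD| = 7.8204
circle(B,7.00) ∩ circle(D,3.00): a=6.4676, h=2.6777
  candidates: C₊=(6.1745,2.9949) cross=20.941; C₋=(3.4857,-1.6365) cross=-20.941
  mode - wants cross < 0 → take C=(3.4857,-1.6365) (cross=-20.941)
ex = (C−B)/|BC| = (0.6070,-0.7947); ey = (0.7947,0.6070)
P = B + -3.02·ex + 1.68·ey = (-1.2612,7.3463)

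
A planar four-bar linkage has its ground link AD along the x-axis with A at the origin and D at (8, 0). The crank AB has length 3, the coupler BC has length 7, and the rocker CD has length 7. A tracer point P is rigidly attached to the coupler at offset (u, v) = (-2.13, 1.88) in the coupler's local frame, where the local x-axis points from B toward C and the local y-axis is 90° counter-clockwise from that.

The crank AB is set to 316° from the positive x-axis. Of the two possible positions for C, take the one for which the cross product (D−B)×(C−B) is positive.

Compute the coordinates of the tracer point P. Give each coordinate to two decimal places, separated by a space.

A=(0,0), D=(8.00,0)
B = A + 3.00·(cos316°, sin316°) = (2.1580, -2.0840)
|BD| = 6.2026
circle(B,7.00) ∩ circle(D,7.00): a=3.1013, h=6.2755
  candidates: C₊=(2.9705,4.8687) cross=38.924; C₋=(7.1875,-6.9527) cross=-38.924
  mode + wants cross > 0 → take C=(2.9705,4.8687) (cross=38.924)
ex = (C−B)/|BC| = (0.1161,0.9932); ey = (-0.9932,0.1161)
P = B + -2.13·ex + 1.88·ey = (0.0435,-3.9814)

0.04 -3.98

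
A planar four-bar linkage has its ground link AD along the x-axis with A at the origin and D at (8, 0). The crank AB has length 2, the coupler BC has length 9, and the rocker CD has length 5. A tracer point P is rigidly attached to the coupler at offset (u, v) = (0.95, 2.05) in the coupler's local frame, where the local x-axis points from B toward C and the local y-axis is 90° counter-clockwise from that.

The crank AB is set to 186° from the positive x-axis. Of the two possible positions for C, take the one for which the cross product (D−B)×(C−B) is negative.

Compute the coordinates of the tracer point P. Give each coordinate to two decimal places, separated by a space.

-0.17 1.13

A=(0,0), D=(8.00,0)
B = A + 2.00·(cos186°, sin186°) = (-1.9890, -0.2091)
|BD| = 9.9912
circle(B,9.00) ∩ circle(D,5.00): a=7.7981, h=4.4933
  candidates: C₊=(5.7133,4.4465) cross=44.894; C₋=(5.9013,-4.5382) cross=-44.894
  mode - wants cross < 0 → take C=(5.9013,-4.5382) (cross=-44.894)
ex = (C−B)/|BC| = (0.8767,-0.4810); ey = (0.4810,0.8767)
P = B + 0.95·ex + 2.05·ey = (-0.1701,1.1312)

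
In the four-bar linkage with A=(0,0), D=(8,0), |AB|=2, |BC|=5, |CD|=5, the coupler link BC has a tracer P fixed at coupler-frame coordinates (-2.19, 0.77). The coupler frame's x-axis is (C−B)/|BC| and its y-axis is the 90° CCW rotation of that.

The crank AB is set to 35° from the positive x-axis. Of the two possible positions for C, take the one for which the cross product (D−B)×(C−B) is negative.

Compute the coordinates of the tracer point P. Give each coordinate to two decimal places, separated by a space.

A=(0,0), D=(8.00,0)
B = A + 2.00·(cos35°, sin35°) = (1.6383, 1.1472)
|BD| = 6.4643
circle(B,5.00) ∩ circle(D,5.00): a=3.2321, h=3.8149
  candidates: C₊=(5.4961,4.3279) cross=24.660; C₋=(4.1422,-3.1807) cross=-24.660
  mode - wants cross < 0 → take C=(4.1422,-3.1807) (cross=-24.660)
ex = (C−B)/|BC| = (0.5008,-0.8656); ey = (0.8656,0.5008)
P = B + -2.19·ex + 0.77·ey = (1.2081,3.4284)

1.21 3.43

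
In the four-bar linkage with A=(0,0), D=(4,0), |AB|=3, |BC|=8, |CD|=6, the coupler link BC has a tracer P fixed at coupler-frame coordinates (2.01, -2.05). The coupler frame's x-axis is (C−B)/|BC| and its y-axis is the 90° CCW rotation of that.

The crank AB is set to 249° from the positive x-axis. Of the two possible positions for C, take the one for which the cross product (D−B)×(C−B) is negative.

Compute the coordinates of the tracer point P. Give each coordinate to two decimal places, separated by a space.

0.14 -5.40

A=(0,0), D=(4.00,0)
B = A + 3.00·(cos249°, sin249°) = (-1.0751, -2.8007)
|BD| = 5.7966
circle(B,8.00) ∩ circle(D,6.00): a=5.3135, h=5.9805
  candidates: C₊=(0.6874,5.0027) cross=34.667; C₋=(6.4666,-5.4695) cross=-34.667
  mode - wants cross < 0 → take C=(6.4666,-5.4695) (cross=-34.667)
ex = (C−B)/|BC| = (0.9427,-0.3336); ey = (0.3336,0.9427)
P = B + 2.01·ex + -2.05·ey = (0.1359,-5.4038)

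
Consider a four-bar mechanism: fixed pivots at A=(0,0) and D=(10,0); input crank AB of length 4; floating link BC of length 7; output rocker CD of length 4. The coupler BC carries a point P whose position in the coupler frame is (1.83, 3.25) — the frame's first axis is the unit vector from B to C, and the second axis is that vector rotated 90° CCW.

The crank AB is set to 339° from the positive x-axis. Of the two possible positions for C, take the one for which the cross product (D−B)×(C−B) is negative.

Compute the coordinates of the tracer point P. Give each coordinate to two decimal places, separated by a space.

A=(0,0), D=(10.00,0)
B = A + 4.00·(cos339°, sin339°) = (3.7343, -1.4335)
|BD| = 6.4276
circle(B,7.00) ∩ circle(D,4.00): a=5.7809, h=3.9474
  candidates: C₊=(8.4892,3.7037) cross=25.372; C₋=(10.2499,-3.9922) cross=-25.372
  mode - wants cross < 0 → take C=(10.2499,-3.9922) (cross=-25.372)
ex = (C−B)/|BC| = (0.9308,-0.3655); ey = (0.3655,0.9308)
P = B + 1.83·ex + 3.25·ey = (6.6257,0.9227)

6.63 0.92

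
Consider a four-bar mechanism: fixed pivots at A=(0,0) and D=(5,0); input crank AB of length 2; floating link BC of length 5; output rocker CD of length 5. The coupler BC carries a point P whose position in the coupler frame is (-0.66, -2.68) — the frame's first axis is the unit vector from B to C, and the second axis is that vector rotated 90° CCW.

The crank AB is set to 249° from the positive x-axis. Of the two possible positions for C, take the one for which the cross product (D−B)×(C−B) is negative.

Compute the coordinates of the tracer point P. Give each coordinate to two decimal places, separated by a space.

-2.79 -3.69

A=(0,0), D=(5.00,0)
B = A + 2.00·(cos249°, sin249°) = (-0.7167, -1.8672)
|BD| = 6.0139
circle(B,5.00) ∩ circle(D,5.00): a=3.0070, h=3.9948
  candidates: C₊=(0.9014,2.8638) cross=24.024; C₋=(3.3819,-4.7309) cross=-24.024
  mode - wants cross < 0 → take C=(3.3819,-4.7309) (cross=-24.024)
ex = (C−B)/|BC| = (0.8197,-0.5728); ey = (0.5728,0.8197)
P = B + -0.66·ex + -2.68·ey = (-2.7927,-3.6860)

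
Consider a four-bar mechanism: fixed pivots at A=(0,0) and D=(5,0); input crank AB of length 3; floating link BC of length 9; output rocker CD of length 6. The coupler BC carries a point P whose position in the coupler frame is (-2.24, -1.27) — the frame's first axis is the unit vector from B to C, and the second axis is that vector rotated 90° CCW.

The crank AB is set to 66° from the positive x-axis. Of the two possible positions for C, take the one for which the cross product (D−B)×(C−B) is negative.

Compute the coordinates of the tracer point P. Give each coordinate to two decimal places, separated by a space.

-0.64 4.52

A=(0,0), D=(5.00,0)
B = A + 3.00·(cos66°, sin66°) = (1.2202, 2.7406)
|BD| = 4.6688
circle(B,9.00) ∩ circle(D,6.00): a=7.1536, h=5.4613
  candidates: C₊=(10.2175,2.9628) cross=25.498; C₋=(3.8058,-5.8800) cross=-25.498
  mode - wants cross < 0 → take C=(3.8058,-5.8800) (cross=-25.498)
ex = (C−B)/|BC| = (0.2873,-0.9578); ey = (0.9578,0.2873)
P = B + -2.24·ex + -1.27·ey = (-0.6398,4.5213)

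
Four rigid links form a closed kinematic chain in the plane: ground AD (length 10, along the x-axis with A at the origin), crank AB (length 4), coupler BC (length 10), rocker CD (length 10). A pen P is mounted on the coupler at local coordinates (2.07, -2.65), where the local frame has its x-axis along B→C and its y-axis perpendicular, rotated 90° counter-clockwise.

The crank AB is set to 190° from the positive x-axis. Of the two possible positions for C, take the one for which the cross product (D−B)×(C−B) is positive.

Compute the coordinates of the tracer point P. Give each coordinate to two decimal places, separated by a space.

-0.58 -0.89

A=(0,0), D=(10.00,0)
B = A + 4.00·(cos190°, sin190°) = (-3.9392, -0.6946)
|BD| = 13.9565
circle(B,10.00) ∩ circle(D,10.00): a=6.9783, h=7.1627
  candidates: C₊=(2.6739,6.8065) cross=99.966; C₋=(3.3869,-7.5011) cross=-99.966
  mode + wants cross > 0 → take C=(2.6739,6.8065) (cross=99.966)
ex = (C−B)/|BC| = (0.6613,0.7501); ey = (-0.7501,0.6613)
P = B + 2.07·ex + -2.65·ey = (-0.5825,-0.8943)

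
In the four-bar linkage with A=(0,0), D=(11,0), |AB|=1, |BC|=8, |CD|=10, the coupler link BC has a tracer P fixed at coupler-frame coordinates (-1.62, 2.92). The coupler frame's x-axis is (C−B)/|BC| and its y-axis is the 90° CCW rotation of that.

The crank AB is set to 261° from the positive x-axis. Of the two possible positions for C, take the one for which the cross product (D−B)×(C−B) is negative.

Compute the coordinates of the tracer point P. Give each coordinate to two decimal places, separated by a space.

A=(0,0), D=(11.00,0)
B = A + 1.00·(cos261°, sin261°) = (-0.1564, -0.9877)
|BD| = 11.2001
circle(B,8.00) ∩ circle(D,10.00): a=3.9929, h=6.9323
  candidates: C₊=(3.2096,6.2697) cross=77.642; C₋=(4.4322,-7.5409) cross=-77.642
  mode - wants cross < 0 → take C=(4.4322,-7.5409) (cross=-77.642)
ex = (C−B)/|BC| = (0.5736,-0.8191); ey = (0.8191,0.5736)
P = B + -1.62·ex + 2.92·ey = (1.3063,2.0142)

1.31 2.01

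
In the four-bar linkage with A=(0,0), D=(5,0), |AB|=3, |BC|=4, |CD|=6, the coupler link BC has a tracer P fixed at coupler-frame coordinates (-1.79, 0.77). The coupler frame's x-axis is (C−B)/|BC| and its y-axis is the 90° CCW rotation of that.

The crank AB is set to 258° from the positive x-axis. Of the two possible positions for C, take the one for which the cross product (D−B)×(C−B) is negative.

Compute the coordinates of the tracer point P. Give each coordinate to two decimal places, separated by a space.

-1.53 -1.21

A=(0,0), D=(5.00,0)
B = A + 3.00·(cos258°, sin258°) = (-0.6237, -2.9344)
|BD| = 6.3433
circle(B,4.00) ∩ circle(D,6.00): a=1.5952, h=3.6682
  candidates: C₊=(-0.9064,1.0556) cross=23.268; C₋=(2.4874,-5.4486) cross=-23.268
  mode - wants cross < 0 → take C=(2.4874,-5.4486) (cross=-23.268)
ex = (C−B)/|BC| = (0.7778,-0.6285); ey = (0.6285,0.7778)
P = B + -1.79·ex + 0.77·ey = (-1.5320,-1.2105)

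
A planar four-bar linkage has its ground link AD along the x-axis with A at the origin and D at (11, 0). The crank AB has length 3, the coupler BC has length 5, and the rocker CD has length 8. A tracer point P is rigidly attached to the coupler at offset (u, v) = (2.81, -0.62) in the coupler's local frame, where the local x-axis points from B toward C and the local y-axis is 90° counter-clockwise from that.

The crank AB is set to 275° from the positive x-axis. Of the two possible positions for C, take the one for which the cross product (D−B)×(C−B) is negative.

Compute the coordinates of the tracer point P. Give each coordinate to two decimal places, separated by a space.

A=(0,0), D=(11.00,0)
B = A + 3.00·(cos275°, sin275°) = (0.2615, -2.9886)
|BD| = 11.1466
circle(B,5.00) ∩ circle(D,8.00): a=3.8239, h=3.2214
  candidates: C₊=(3.0817,1.1402) cross=35.908; C₋=(4.8091,-5.0668) cross=-35.908
  mode - wants cross < 0 → take C=(4.8091,-5.0668) (cross=-35.908)
ex = (C−B)/|BC| = (0.9095,-0.4156); ey = (0.4156,0.9095)
P = B + 2.81·ex + -0.62·ey = (2.5595,-4.7205)

2.56 -4.72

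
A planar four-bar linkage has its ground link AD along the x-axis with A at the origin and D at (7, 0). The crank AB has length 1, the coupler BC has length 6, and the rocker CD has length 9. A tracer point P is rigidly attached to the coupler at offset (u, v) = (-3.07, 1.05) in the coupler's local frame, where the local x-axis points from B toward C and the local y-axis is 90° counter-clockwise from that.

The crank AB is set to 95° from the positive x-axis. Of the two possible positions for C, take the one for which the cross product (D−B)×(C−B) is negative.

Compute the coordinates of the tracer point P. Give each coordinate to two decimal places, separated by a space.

1.17 3.99

A=(0,0), D=(7.00,0)
B = A + 1.00·(cos95°, sin95°) = (-0.0872, 0.9962)
|BD| = 7.1568
circle(B,6.00) ∩ circle(D,9.00): a=0.4346, h=5.9842
  candidates: C₊=(1.1762,6.8617) cross=42.828; C₋=(-0.4898,-4.9903) cross=-42.828
  mode - wants cross < 0 → take C=(-0.4898,-4.9903) (cross=-42.828)
ex = (C−B)/|BC| = (-0.0671,-0.9977); ey = (0.9977,-0.0671)
P = B + -3.07·ex + 1.05·ey = (1.1665,3.9888)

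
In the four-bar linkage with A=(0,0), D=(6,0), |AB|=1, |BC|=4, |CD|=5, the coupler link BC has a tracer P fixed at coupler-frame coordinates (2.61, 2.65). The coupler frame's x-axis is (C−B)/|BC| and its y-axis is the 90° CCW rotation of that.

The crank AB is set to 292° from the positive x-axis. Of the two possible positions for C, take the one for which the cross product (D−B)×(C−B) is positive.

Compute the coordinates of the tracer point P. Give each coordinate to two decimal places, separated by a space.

A=(0,0), D=(6.00,0)
B = A + 1.00·(cos292°, sin292°) = (0.3746, -0.9272)
|BD| = 5.7013
circle(B,4.00) ∩ circle(D,5.00): a=2.0614, h=3.4279
  candidates: C₊=(1.8510,2.7904) cross=19.544; C₋=(2.9660,-3.9743) cross=-19.544
  mode + wants cross > 0 → take C=(1.8510,2.7904) (cross=19.544)
ex = (C−B)/|BC| = (0.3691,0.9294); ey = (-0.9294,0.3691)
P = B + 2.61·ex + 2.65·ey = (-1.1249,2.4767)

-1.12 2.48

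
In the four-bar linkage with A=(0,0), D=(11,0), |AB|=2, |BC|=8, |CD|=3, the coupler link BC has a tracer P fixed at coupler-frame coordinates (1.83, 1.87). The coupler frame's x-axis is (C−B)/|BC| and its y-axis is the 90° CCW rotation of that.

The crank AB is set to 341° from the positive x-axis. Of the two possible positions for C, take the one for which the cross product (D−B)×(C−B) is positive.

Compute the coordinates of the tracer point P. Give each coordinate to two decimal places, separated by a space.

2.85 1.78

A=(0,0), D=(11.00,0)
B = A + 2.00·(cos341°, sin341°) = (1.8910, -0.6511)
|BD| = 9.1322
circle(B,8.00) ∩ circle(D,3.00): a=7.5774, h=2.5657
  candidates: C₊=(9.2662,2.4483) cross=23.430; C₋=(9.6321,-2.6700) cross=-23.430
  mode + wants cross > 0 → take C=(9.2662,2.4483) (cross=23.430)
ex = (C−B)/|BC| = (0.9219,0.3874); ey = (-0.3874,0.9219)
P = B + 1.83·ex + 1.87·ey = (2.8536,1.7818)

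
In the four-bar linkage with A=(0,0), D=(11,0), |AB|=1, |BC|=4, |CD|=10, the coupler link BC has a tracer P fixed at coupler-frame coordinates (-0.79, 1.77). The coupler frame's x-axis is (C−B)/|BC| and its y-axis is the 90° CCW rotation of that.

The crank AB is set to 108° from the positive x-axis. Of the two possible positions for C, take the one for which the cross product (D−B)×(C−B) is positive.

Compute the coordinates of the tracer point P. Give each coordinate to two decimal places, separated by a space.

A=(0,0), D=(11.00,0)
B = A + 1.00·(cos108°, sin108°) = (-0.3090, 0.9511)
|BD| = 11.3489
circle(B,4.00) ∩ circle(D,10.00): a=1.9737, h=3.4792
  candidates: C₊=(1.9493,4.2526) cross=39.485; C₋=(1.3662,-2.6813) cross=-39.485
  mode + wants cross > 0 → take C=(1.9493,4.2526) (cross=39.485)
ex = (C−B)/|BC| = (0.5646,0.8254); ey = (-0.8254,0.5646)
P = B + -0.79·ex + 1.77·ey = (-2.2160,1.2983)

-2.22 1.30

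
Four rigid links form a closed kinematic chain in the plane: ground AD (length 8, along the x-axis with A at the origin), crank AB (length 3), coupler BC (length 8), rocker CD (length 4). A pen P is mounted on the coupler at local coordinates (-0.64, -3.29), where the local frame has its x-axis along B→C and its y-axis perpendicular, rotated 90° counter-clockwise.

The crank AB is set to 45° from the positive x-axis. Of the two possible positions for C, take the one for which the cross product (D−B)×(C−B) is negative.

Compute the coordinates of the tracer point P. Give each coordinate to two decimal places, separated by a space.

A=(0,0), D=(8.00,0)
B = A + 3.00·(cos45°, sin45°) = (2.1213, 2.1213)
|BD| = 6.2497
circle(B,8.00) ∩ circle(D,4.00): a=6.9650, h=3.9355
  candidates: C₊=(10.0087,3.4591) cross=24.596; C₋=(7.3370,-3.9447) cross=-24.596
  mode - wants cross < 0 → take C=(7.3370,-3.9447) (cross=-24.596)
ex = (C−B)/|BC| = (0.6520,-0.7582); ey = (0.7582,0.6520)
P = B + -0.64·ex + -3.29·ey = (-0.7906,0.4616)

-0.79 0.46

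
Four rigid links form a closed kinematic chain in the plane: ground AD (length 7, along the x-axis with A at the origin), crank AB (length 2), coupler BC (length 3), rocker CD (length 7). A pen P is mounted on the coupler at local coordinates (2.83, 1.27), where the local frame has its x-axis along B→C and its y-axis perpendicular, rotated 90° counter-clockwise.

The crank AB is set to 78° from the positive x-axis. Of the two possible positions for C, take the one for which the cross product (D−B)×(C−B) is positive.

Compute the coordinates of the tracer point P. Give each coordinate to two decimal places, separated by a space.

0.55 5.06

A=(0,0), D=(7.00,0)
B = A + 2.00·(cos78°, sin78°) = (0.4158, 1.9563)
|BD| = 6.8687
circle(B,3.00) ∩ circle(D,7.00): a=0.5226, h=2.9541
  candidates: C₊=(1.7581,4.6393) cross=20.291; C₋=(0.0754,-1.0243) cross=-20.291
  mode + wants cross > 0 → take C=(1.7581,4.6393) (cross=20.291)
ex = (C−B)/|BC| = (0.4474,0.8943); ey = (-0.8943,0.4474)
P = B + 2.83·ex + 1.27·ey = (0.5463,5.0555)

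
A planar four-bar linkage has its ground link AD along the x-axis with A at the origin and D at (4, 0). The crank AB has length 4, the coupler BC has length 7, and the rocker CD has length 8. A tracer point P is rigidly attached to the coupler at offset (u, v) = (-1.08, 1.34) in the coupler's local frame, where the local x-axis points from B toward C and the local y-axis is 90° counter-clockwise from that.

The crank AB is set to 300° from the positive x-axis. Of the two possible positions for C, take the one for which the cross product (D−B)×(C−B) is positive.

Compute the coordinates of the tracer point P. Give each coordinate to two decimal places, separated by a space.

2.23 -5.17

A=(0,0), D=(4.00,0)
B = A + 4.00·(cos300°, sin300°) = (2.0000, -3.4641)
|BD| = 4.0000
circle(B,7.00) ∩ circle(D,8.00): a=0.1250, h=6.9989
  candidates: C₊=(-3.9987,0.1436) cross=27.996; C₋=(8.1237,-6.8553) cross=-27.996
  mode + wants cross > 0 → take C=(-3.9987,0.1436) (cross=27.996)
ex = (C−B)/|BC| = (-0.8570,0.5154); ey = (-0.5154,-0.8570)
P = B + -1.08·ex + 1.34·ey = (2.2349,-5.1690)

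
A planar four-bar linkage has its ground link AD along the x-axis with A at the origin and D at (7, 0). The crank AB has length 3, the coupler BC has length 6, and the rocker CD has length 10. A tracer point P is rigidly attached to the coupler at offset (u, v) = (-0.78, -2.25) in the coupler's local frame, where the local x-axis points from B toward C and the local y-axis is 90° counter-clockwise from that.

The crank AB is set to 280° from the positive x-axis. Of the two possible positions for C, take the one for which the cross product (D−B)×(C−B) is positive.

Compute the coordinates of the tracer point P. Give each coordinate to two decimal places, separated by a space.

2.83 -2.36

A=(0,0), D=(7.00,0)
B = A + 3.00·(cos280°, sin280°) = (0.5209, -2.9544)
|BD| = 7.1209
circle(B,6.00) ∩ circle(D,10.00): a=-0.9334, h=5.9270
  candidates: C₊=(-2.7874,2.0511) cross=42.205; C₋=(2.1307,-8.7344) cross=-42.205
  mode + wants cross > 0 → take C=(-2.7874,2.0511) (cross=42.205)
ex = (C−B)/|BC| = (-0.5514,0.8342); ey = (-0.8342,-0.5514)
P = B + -0.78·ex + -2.25·ey = (2.8281,-2.3645)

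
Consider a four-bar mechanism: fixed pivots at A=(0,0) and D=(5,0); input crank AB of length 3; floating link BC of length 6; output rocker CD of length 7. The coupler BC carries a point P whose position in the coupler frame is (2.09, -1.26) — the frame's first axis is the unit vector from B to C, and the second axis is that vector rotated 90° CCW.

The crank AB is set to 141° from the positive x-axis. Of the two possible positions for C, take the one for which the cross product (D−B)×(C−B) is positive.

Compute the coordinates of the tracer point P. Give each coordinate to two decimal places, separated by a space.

0.02 2.53

A=(0,0), D=(5.00,0)
B = A + 3.00·(cos141°, sin141°) = (-2.3314, 1.8880)
|BD| = 7.5706
circle(B,6.00) ∩ circle(D,7.00): a=2.9267, h=5.2378
  candidates: C₊=(1.8090,6.2304) cross=39.653; C₋=(-0.8034,-3.9142) cross=-39.653
  mode + wants cross > 0 → take C=(1.8090,6.2304) (cross=39.653)
ex = (C−B)/|BC| = (0.6901,0.7237); ey = (-0.7237,0.6901)
P = B + 2.09·ex + -1.26·ey = (0.0227,2.5311)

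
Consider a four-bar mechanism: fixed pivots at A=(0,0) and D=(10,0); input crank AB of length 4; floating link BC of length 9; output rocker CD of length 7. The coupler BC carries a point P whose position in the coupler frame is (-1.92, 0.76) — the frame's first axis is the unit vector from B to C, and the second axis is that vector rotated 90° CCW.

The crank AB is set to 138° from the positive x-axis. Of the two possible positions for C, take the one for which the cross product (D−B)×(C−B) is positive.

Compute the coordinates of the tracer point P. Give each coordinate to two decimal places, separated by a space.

A=(0,0), D=(10.00,0)
B = A + 4.00·(cos138°, sin138°) = (-2.9726, 2.6765)
|BD| = 13.2458
circle(B,9.00) ∩ circle(D,7.00): a=7.8308, h=4.4360
  candidates: C₊=(5.5931,5.4387) cross=58.758; C₋=(3.8004,-3.2503) cross=-58.758
  mode + wants cross > 0 → take C=(5.5931,5.4387) (cross=58.758)
ex = (C−B)/|BC| = (0.9517,0.3069); ey = (-0.3069,0.9517)
P = B + -1.92·ex + 0.76·ey = (-5.0332,2.8106)

-5.03 2.81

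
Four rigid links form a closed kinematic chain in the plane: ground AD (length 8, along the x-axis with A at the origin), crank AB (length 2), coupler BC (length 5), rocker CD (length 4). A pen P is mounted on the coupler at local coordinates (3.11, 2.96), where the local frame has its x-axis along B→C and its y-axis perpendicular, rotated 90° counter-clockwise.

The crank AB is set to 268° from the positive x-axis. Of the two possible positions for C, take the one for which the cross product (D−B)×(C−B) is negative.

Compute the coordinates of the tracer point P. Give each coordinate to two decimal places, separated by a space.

A=(0,0), D=(8.00,0)
B = A + 2.00·(cos268°, sin268°) = (-0.0698, -1.9988)
|BD| = 8.3137
circle(B,5.00) ∩ circle(D,4.00): a=4.6981, h=1.7111
  candidates: C₊=(4.0791,0.7916) cross=14.225; C₋=(4.9019,-2.5302) cross=-14.225
  mode - wants cross < 0 → take C=(4.9019,-2.5302) (cross=-14.225)
ex = (C−B)/|BC| = (0.9943,-0.1063); ey = (0.1063,0.9943)
P = B + 3.11·ex + 2.96·ey = (3.3372,0.6139)

3.34 0.61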